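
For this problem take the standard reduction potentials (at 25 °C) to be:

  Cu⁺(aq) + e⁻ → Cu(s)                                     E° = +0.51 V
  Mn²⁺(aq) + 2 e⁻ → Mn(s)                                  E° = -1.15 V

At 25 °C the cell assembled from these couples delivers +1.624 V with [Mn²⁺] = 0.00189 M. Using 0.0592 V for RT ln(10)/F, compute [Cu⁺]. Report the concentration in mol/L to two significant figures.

Cu⁺/Cu is the cathode, Mn²⁺/Mn the anode: E°cell = +1.66 V, n = 2.
Overall reaction: 2 Cu⁺(aq) + Mn(s) → 2 Cu(s) + Mn²⁺(aq); Q = [Mn²⁺]^1/[Cu⁺]^2.
From E = E° − (0.0592/n) log Q: log Q = (E° − E)·n/0.0592 = (+1.66 − (+1.624))·2/0.0592 = 1.2162.
So 2·log[Cu⁺] = 1·log(0.00189) − log Q = -2.7235 − (1.2162) = -3.9397; log[Cu⁺] = -3.9397 / 2 = -1.9699; [Cu⁺] = 10^(-1.9699) ≈ 0.011 M.

0.011 M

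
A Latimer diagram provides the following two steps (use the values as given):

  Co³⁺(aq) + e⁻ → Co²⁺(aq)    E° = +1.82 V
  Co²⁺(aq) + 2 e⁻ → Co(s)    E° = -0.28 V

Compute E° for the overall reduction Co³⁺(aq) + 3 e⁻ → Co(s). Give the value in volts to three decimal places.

+0.420 V

Standard free energies of sequential steps add: ΔG°₃ = ΔG°₁ + ΔG°₂, so n₃E°₃ = n₁E°₁ + n₂E°₂.
E°₃ = (1×+1.82 + 2×-0.28) / 3 = (+1.260) / 3 = +0.420 V.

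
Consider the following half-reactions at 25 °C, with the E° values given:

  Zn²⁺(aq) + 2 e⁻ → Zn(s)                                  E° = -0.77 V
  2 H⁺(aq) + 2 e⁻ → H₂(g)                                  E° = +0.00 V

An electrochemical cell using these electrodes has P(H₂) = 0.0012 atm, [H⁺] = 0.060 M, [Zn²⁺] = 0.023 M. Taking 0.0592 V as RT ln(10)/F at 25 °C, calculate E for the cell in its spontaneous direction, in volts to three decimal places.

+0.833 V

H⁺/H₂ is the cathode (higher E°), Zn²⁺/Zn the anode: E°cell = +0.00 − (-0.77) = +0.77 V, n = 2.
Overall: 2 H⁺(aq) + Zn(s) → H₂(g) + Zn²⁺(aq)
Q = P(H₂)·[Zn²⁺] / ([H⁺]^2); log Q = -2.115.
E = E° − (0.0592/n) log Q = +0.77 − (0.0592/2)(-2.115) = +0.833 V.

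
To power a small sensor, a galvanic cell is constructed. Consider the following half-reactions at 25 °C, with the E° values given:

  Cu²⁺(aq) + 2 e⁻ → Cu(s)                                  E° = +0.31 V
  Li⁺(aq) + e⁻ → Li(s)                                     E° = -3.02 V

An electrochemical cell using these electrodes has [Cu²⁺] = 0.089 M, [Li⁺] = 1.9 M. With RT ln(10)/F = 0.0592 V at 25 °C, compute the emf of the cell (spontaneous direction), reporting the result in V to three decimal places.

Cu²⁺/Cu is the cathode (higher E°), Li⁺/Li the anode: E°cell = +0.31 − (-3.02) = +3.33 V, n = 2.
Overall: Cu²⁺(aq) + 2 Li(s) → Cu(s) + 2 Li⁺(aq)
Q = [Li⁺]^2 / ([Cu²⁺]); log Q = 1.608.
E = E° − (0.0592/n) log Q = +3.33 − (0.0592/2)(1.608) = +3.282 V.

+3.282 V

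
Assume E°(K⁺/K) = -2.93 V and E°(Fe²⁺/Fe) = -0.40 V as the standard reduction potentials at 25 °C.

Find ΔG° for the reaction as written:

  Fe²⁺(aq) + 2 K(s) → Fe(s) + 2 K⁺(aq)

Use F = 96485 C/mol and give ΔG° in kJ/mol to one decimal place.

As written, Fe²⁺/Fe is reduced (cathode) and K⁺/K is oxidised (anode), so E°cell = (-0.40) − (-2.93) = +2.53 V.
Balancing electrons gives n = 2.
ΔG° = −nFE° = −(2)(96485)(+2.53) = -488,214 J = -488.2 kJ/mol.

-488.2 kJ/mol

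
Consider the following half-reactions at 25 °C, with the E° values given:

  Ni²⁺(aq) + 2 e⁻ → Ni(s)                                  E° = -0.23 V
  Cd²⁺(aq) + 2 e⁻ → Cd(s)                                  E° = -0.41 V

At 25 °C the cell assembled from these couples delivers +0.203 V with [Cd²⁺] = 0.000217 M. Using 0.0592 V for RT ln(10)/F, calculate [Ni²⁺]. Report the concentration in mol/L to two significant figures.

0.0013 M

Ni²⁺/Ni is the cathode, Cd²⁺/Cd the anode: E°cell = +0.18 V, n = 2.
Overall reaction: Ni²⁺(aq) + Cd(s) → Ni(s) + Cd²⁺(aq); Q = [Cd²⁺]^1/[Ni²⁺]^1.
From E = E° − (0.0592/n) log Q: log Q = (E° − E)·n/0.0592 = (+0.18 − (+0.203))·2/0.0592 = -0.7770.
So 1·log[Ni²⁺] = 1·log(0.000217) − log Q = -3.6635 − (-0.7770) = -2.8865; [Ni²⁺] = 10^(-2.8865) ≈ 0.0013 M.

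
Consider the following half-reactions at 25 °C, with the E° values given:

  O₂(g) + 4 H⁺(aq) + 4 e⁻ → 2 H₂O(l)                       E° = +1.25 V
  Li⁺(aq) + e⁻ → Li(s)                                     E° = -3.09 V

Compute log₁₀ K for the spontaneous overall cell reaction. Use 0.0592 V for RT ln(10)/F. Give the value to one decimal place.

Cathode: O₂/H₂O; anode: Li⁺/Li. E°cell = +4.34 V, n = 4.
log K = nE°cell / 0.0592 = (4)(+4.34) / 0.0592 = 293.2.

293.2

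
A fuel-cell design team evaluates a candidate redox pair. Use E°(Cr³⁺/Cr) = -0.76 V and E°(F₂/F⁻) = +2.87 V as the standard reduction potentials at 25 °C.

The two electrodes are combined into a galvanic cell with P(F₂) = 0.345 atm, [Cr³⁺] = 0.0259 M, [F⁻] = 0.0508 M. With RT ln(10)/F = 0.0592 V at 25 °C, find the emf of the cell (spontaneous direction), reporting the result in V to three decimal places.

F₂/F⁻ is the cathode (higher E°), Cr³⁺/Cr the anode: E°cell = +2.87 − (-0.76) = +3.63 V, n = 6.
Overall: 3 F₂(g) + 2 Cr(s) → 6 F⁻(aq) + 2 Cr³⁺(aq)
Q = [F⁻]^6·[Cr³⁺]^2 / (P(F₂)^3); log Q = -9.552.
E = E° − (0.0592/n) log Q = +3.63 − (0.0592/6)(-9.552) = +3.724 V.

+3.724 V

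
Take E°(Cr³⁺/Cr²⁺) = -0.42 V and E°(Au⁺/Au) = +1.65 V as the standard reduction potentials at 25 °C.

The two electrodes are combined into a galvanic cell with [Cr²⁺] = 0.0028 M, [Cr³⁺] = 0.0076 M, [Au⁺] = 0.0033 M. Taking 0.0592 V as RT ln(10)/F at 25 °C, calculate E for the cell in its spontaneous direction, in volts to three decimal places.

+1.897 V

Au⁺/Au is the cathode (higher E°), Cr³⁺/Cr²⁺ the anode: E°cell = +1.65 − (-0.42) = +2.07 V, n = 1.
Overall: Au⁺(aq) + Cr²⁺(aq) → Au(s) + Cr³⁺(aq)
Q = [Cr³⁺] / ([Au⁺]·[Cr²⁺]); log Q = 2.915.
E = E° − (0.0592/n) log Q = +2.07 − (0.0592/1)(2.915) = +1.897 V.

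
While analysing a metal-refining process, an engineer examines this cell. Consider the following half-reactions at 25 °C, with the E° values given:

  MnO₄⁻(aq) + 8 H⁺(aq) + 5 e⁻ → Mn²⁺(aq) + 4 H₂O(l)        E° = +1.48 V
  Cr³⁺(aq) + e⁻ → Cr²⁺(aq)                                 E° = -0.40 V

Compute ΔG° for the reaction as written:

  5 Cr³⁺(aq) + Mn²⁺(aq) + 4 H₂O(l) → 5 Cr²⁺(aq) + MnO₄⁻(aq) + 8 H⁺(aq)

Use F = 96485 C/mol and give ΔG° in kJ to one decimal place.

+907.0 kJ

As written, Cr³⁺/Cr²⁺ is reduced (cathode) and MnO₄⁻/Mn²⁺ is oxidised (anode), so E°cell = (-0.40) − (+1.48) = -1.88 V.
Balancing electrons gives n = 5.
ΔG° = −nFE° = −(5)(96485)(-1.88) = 906,959 J = +907.0 kJ.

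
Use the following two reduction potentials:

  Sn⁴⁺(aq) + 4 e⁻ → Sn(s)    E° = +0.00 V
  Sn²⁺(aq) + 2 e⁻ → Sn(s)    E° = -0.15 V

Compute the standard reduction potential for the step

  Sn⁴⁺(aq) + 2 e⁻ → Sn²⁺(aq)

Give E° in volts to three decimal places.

Sequential free energies add, so n₃E°₃ = n₁E°₁ + n₂E°₂.
With n₃ = 4, and the known step contributing 2×(-0.15) V, the unknown satisfies 2·E° = 4×(+0.00) − 2×(-0.15) = +0.300.
E° = +0.300 / 2 = +0.150 V.

+0.150 V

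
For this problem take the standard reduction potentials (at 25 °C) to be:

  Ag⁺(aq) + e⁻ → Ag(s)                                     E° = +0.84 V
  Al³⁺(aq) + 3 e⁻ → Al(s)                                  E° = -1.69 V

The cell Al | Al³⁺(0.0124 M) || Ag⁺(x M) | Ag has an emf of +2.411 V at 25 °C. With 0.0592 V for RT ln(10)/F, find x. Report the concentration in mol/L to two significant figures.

Ag⁺/Ag is the cathode, Al³⁺/Al the anode: E°cell = +2.53 V, n = 3.
Overall reaction: 3 Ag⁺(aq) + Al(s) → 3 Ag(s) + Al³⁺(aq); Q = [Al³⁺]^1/[Ag⁺]^3.
From E = E° − (0.0592/n) log Q: log Q = (E° − E)·n/0.0592 = (+2.53 − (+2.411))·3/0.0592 = 6.0304.
So 3·log[Ag⁺] = 1·log(0.0124) − log Q = -1.9066 − (6.0304) = -7.9370; log[Ag⁺] = -7.9370 / 3 = -2.6457; [Ag⁺] = 10^(-2.6457) ≈ 0.0023 M.

0.0023 M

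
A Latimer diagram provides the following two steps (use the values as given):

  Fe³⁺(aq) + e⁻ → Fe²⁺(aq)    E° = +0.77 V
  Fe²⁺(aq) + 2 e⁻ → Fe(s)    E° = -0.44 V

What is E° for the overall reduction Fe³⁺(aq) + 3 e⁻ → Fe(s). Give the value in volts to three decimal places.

Since ΔG° = −nFE° is additive over sequential reductions, n₃E°₃ = n₁E°₁ + n₂E°₂.
E°₃ = (1×+0.77 + 2×-0.44) / 3 = (-0.110) / 3 = -0.037 V.

-0.037 V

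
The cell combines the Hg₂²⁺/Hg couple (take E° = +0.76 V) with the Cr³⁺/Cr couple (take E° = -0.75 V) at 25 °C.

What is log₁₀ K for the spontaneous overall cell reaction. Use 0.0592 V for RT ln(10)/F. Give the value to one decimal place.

Cathode: Hg₂²⁺/Hg; anode: Cr³⁺/Cr. E°cell = +1.51 V, n = 6.
log K = nE°cell / 0.0592 = (6)(+1.51) / 0.0592 = 153.0.

153.0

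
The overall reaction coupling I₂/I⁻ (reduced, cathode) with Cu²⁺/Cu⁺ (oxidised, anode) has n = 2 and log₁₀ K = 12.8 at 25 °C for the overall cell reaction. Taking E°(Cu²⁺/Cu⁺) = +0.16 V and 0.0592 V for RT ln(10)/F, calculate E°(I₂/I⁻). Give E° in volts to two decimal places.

E°cell = (0.0592/n)·log K = (0.0592/2)(12.8) = +0.379 V.
Since I₂/I⁻ is the cathode and Cu²⁺/Cu⁺ the anode, E°cell = E°(I₂/I⁻) − E°(Cu²⁺/Cu⁺).
So E°(I₂/I⁻) = E°cell + E°(Cu²⁺/Cu⁺) = +0.379 + (+0.16) = +0.54 V.

+0.54 V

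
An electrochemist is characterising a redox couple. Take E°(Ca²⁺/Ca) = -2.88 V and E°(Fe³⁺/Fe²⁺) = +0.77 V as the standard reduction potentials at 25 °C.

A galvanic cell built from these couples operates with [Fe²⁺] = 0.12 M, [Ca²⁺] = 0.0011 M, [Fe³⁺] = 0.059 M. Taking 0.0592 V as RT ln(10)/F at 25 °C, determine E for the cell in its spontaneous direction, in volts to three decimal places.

Fe³⁺/Fe²⁺ is the cathode (higher E°), Ca²⁺/Ca the anode: E°cell = +0.77 − (-2.88) = +3.65 V, n = 2.
Overall: 2 Fe³⁺(aq) + Ca(s) → 2 Fe²⁺(aq) + Ca²⁺(aq)
Q = [Fe²⁺]^2·[Ca²⁺] / ([Fe³⁺]^2); log Q = -2.342.
E = E° − (0.0592/n) log Q = +3.65 − (0.0592/2)(-2.342) = +3.719 V.

+3.719 V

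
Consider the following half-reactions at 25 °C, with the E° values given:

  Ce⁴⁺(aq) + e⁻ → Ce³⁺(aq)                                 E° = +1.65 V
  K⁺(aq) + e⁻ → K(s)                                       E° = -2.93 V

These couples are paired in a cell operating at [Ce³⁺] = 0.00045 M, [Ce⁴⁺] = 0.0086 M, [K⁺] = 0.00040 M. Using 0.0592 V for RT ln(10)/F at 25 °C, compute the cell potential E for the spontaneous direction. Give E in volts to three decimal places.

+4.857 V

Ce⁴⁺/Ce³⁺ is the cathode (higher E°), K⁺/K the anode: E°cell = +1.65 − (-2.93) = +4.58 V, n = 1.
Overall: Ce⁴⁺(aq) + K(s) → Ce³⁺(aq) + K⁺(aq)
Q = [Ce³⁺]·[K⁺] / ([Ce⁴⁺]); log Q = -4.679.
E = E° − (0.0592/n) log Q = +4.58 − (0.0592/1)(-4.679) = +4.857 V.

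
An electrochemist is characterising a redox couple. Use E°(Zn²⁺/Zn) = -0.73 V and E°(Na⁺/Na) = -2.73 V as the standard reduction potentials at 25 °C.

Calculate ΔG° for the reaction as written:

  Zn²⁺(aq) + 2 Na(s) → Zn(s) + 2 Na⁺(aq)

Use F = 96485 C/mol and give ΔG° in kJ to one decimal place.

As written, Zn²⁺/Zn is reduced (cathode) and Na⁺/Na is oxidised (anode), so E°cell = (-0.73) − (-2.73) = +2.00 V.
Balancing electrons gives n = 2.
ΔG° = −nFE° = −(2)(96485)(+2.00) = -385,940 J = -385.9 kJ.

-385.9 kJ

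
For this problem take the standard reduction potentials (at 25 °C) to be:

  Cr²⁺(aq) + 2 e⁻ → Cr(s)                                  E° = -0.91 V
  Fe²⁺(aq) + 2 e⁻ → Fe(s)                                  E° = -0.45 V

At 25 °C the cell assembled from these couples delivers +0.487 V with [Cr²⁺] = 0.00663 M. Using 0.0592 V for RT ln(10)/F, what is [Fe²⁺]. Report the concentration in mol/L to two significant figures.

Fe²⁺/Fe is the cathode, Cr²⁺/Cr the anode: E°cell = +0.46 V, n = 2.
Overall reaction: Fe²⁺(aq) + Cr(s) → Fe(s) + Cr²⁺(aq); Q = [Cr²⁺]^1/[Fe²⁺]^1.
From E = E° − (0.0592/n) log Q: log Q = (E° − E)·n/0.0592 = (+0.46 − (+0.487))·2/0.0592 = -0.9122.
So 1·log[Fe²⁺] = 1·log(0.00663) − log Q = -2.1785 − (-0.9122) = -1.2663; [Fe²⁺] = 10^(-1.2663) ≈ 0.054 M.

0.054 M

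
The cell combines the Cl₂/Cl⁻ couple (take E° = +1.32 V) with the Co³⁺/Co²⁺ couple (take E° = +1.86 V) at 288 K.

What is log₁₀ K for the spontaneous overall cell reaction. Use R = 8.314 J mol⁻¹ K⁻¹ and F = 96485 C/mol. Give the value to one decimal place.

18.9

Cathode: Co³⁺/Co²⁺; anode: Cl₂/Cl⁻. E°cell = (+1.86) − (+1.32) = +0.54 V, with n = 2.
ΔG° = −nFE° = −RT ln K, so ln K = nFE°/(RT) = (2)(96485)(+0.54) / ((8.314)(288)) = 43.519.
log₁₀ K = 43.519 / ln 10 = 18.9.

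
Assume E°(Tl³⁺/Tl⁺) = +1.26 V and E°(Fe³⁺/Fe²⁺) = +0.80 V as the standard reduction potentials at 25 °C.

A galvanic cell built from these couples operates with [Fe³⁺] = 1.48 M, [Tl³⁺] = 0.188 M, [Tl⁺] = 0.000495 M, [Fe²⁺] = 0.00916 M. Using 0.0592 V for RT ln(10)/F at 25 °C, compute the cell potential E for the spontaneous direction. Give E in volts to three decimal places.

+0.406 V

Tl³⁺/Tl⁺ is the cathode (higher E°), Fe³⁺/Fe²⁺ the anode: E°cell = +1.26 − (+0.80) = +0.46 V, n = 2.
Overall: Tl³⁺(aq) + 2 Fe²⁺(aq) → Tl⁺(aq) + 2 Fe³⁺(aq)
Q = [Tl⁺]·[Fe³⁺]^2 / ([Tl³⁺]·[Fe²⁺]^2); log Q = 1.837.
E = E° − (0.0592/n) log Q = +0.46 − (0.0592/2)(1.837) = +0.406 V.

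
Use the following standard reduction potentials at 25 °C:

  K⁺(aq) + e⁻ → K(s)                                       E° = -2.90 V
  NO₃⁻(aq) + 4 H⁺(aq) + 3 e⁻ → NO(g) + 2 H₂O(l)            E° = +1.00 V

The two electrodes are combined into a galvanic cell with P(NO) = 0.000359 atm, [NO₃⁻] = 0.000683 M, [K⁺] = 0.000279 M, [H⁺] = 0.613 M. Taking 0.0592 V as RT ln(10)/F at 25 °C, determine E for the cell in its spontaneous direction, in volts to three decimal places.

NO₃⁻/NO is the cathode (higher E°), K⁺/K the anode: E°cell = +1.00 − (-2.90) = +3.90 V, n = 3.
Overall: NO₃⁻(aq) + 4 H⁺(aq) + 3 K(s) → NO(g) + 2 H₂O(l) + 3 K⁺(aq)
Q = P(NO)·[K⁺]^3 / ([NO₃⁻]·[H⁺]^4); log Q = -10.092.
E = E° − (0.0592/n) log Q = +3.90 − (0.0592/3)(-10.092) = +4.099 V.

+4.099 V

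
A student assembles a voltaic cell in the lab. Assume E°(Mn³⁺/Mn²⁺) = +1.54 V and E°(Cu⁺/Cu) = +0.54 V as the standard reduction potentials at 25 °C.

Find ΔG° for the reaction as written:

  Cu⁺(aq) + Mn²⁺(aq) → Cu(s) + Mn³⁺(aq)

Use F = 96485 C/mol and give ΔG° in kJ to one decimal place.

As written, Cu⁺/Cu is reduced (cathode) and Mn³⁺/Mn²⁺ is oxidised (anode), so E°cell = (+0.54) − (+1.54) = -1.00 V.
Balancing electrons gives n = 1.
ΔG° = −nFE° = −(1)(96485)(-1.00) = 96,485 J = +96.5 kJ.

+96.5 kJ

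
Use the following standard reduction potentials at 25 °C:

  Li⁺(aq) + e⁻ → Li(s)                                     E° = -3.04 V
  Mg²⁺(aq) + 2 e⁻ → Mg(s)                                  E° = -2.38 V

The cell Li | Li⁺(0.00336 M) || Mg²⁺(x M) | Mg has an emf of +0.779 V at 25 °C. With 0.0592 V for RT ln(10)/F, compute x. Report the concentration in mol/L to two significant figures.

0.12 M

Mg²⁺/Mg is the cathode, Li⁺/Li the anode: E°cell = +0.66 V, n = 2.
Overall reaction: Mg²⁺(aq) + 2 Li(s) → Mg(s) + 2 Li⁺(aq); Q = [Li⁺]^2/[Mg²⁺]^1.
From E = E° − (0.0592/n) log Q: log Q = (E° − E)·n/0.0592 = (+0.66 − (+0.779))·2/0.0592 = -4.0203.
So 1·log[Mg²⁺] = 2·log(0.00336) − log Q = -4.9473 − (-4.0203) = -0.9270; [Mg²⁺] = 10^(-0.9270) ≈ 0.12 M.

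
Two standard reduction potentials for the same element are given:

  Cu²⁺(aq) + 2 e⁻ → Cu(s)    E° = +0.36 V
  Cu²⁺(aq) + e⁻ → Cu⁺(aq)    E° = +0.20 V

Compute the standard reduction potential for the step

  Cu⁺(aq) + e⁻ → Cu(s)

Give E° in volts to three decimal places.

Sequential free energies add, so n₃E°₃ = n₁E°₁ + n₂E°₂.
With n₃ = 2, and the known step contributing 1×(+0.20) V, the unknown satisfies 1·E° = 2×(+0.36) − 1×(+0.20) = +0.520.
E° = +0.520 / 1 = +0.520 V.

+0.520 V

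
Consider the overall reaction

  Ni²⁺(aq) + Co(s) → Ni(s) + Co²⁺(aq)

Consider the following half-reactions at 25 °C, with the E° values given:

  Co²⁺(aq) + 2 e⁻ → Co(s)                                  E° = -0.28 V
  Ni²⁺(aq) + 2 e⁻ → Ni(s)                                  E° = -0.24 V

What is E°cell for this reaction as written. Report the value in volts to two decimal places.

+0.04 V

The Ni²⁺/Ni couple has the higher reduction potential, so it is the cathode; Co²⁺/Co is oxidised at the anode.
E°cell = E°(cathode) − E°(anode) = (-0.24) − (-0.28) = +0.04 V.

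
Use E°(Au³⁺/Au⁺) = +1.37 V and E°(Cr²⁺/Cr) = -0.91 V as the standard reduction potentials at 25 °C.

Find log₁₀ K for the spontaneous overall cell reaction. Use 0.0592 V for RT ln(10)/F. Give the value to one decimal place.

Cathode: Au³⁺/Au⁺; anode: Cr²⁺/Cr. E°cell = +2.28 V, n = 2.
log K = nE°cell / 0.0592 = (2)(+2.28) / 0.0592 = 77.0.

77.0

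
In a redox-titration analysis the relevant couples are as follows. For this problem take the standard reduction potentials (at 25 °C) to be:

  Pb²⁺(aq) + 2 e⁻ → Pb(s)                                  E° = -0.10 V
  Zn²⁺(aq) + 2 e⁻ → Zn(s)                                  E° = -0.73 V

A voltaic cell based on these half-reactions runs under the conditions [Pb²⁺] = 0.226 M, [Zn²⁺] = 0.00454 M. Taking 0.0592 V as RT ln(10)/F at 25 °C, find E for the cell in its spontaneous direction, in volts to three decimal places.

+0.680 V

Pb²⁺/Pb is the cathode (higher E°), Zn²⁺/Zn the anode: E°cell = -0.10 − (-0.73) = +0.63 V, n = 2.
Overall: Pb²⁺(aq) + Zn(s) → Pb(s) + Zn²⁺(aq)
Q = [Zn²⁺] / ([Pb²⁺]); log Q = -1.697.
E = E° − (0.0592/n) log Q = +0.63 − (0.0592/2)(-1.697) = +0.680 V.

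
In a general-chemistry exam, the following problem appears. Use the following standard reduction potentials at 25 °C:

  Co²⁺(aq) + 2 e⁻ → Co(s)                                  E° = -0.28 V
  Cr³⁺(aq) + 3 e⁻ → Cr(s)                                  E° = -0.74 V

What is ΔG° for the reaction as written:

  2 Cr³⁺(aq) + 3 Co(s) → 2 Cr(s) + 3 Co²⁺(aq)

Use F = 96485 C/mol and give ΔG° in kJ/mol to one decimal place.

+266.3 kJ/mol

As written, Cr³⁺/Cr is reduced (cathode) and Co²⁺/Co is oxidised (anode), so E°cell = (-0.74) − (-0.28) = -0.46 V.
Balancing electrons gives n = 6.
ΔG° = −nFE° = −(6)(96485)(-0.46) = 266,299 J = +266.3 kJ/mol.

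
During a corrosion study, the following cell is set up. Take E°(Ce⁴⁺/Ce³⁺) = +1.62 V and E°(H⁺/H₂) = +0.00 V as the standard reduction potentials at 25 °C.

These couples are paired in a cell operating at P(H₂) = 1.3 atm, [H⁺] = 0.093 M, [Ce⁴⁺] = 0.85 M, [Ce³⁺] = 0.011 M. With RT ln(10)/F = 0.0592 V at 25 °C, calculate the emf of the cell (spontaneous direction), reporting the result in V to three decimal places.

Ce⁴⁺/Ce³⁺ is the cathode (higher E°), H⁺/H₂ the anode: E°cell = +1.62 − (+0.00) = +1.62 V, n = 2.
Overall: 2 Ce⁴⁺(aq) + H₂(g) → 2 Ce³⁺(aq) + 2 H⁺(aq)
Q = [Ce³⁺]^2·[H⁺]^2 / ([Ce⁴⁺]^2·P(H₂)); log Q = -5.953.
E = E° − (0.0592/n) log Q = +1.62 − (0.0592/2)(-5.953) = +1.796 V.

+1.796 V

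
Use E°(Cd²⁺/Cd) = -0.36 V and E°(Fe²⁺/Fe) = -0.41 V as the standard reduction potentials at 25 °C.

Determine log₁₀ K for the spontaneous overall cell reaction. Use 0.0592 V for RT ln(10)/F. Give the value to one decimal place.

Cathode: Cd²⁺/Cd; anode: Fe²⁺/Fe. E°cell = +0.05 V, n = 2.
log K = nE°cell / 0.0592 = (2)(+0.05) / 0.0592 = 1.7.

1.7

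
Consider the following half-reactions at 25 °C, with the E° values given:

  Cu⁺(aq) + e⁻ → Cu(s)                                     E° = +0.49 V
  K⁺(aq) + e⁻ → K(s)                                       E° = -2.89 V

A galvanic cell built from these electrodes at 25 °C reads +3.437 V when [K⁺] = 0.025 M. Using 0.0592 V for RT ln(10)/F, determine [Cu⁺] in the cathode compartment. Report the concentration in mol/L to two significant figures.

Cu⁺/Cu is the cathode, K⁺/K the anode: E°cell = +3.38 V, n = 1.
Overall reaction: Cu⁺(aq) + K(s) → Cu(s) + K⁺(aq); Q = [K⁺]^1/[Cu⁺]^1.
From E = E° − (0.0592/n) log Q: log Q = (E° − E)·n/0.0592 = (+3.38 − (+3.437))·1/0.0592 = -0.9628.
So 1·log[Cu⁺] = 1·log(0.025) − log Q = -1.6021 − (-0.9628) = -0.6393; [Cu⁺] = 10^(-0.6393) ≈ 0.23 M.

0.23 M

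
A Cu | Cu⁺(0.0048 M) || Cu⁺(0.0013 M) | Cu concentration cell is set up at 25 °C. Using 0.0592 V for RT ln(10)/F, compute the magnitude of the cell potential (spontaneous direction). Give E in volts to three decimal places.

For a concentration cell E°cell = 0. The 0.0048 M side is the cathode (reduction is favoured where [Cu⁺] is higher).
With n = 1, E = −(0.0592/1) log([Cu⁺]ₐₙ/[Cu⁺]꜀ₐₜ) = −(0.0592/1) log(0.0013/0.0048) = −(0.0592/1)(-0.567) = +0.034 V.

+0.034 V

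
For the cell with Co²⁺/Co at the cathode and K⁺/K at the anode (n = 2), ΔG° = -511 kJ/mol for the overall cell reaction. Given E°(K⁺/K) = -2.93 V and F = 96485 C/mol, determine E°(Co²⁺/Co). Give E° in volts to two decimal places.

E°cell = −ΔG°/(nF) = −(-511×10³)/((2)(96485)) = +2.648 V.
Since Co²⁺/Co is the cathode and K⁺/K the anode, E°cell = E°(Co²⁺/Co) − E°(K⁺/K).
So E°(Co²⁺/Co) = E°cell + E°(K⁺/K) = +2.648 + (-2.93) = -0.28 V.

-0.28 V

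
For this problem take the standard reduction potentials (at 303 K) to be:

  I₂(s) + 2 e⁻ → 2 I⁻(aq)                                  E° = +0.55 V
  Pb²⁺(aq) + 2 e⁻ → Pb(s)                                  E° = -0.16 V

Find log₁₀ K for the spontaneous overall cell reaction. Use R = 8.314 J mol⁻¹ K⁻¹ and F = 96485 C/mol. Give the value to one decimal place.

Cathode: I₂/I⁻; anode: Pb²⁺/Pb. E°cell = (+0.55) − (-0.16) = +0.71 V, with n = 2.
ΔG° = −nFE° = −RT ln K, so ln K = nFE°/(RT) = (2)(96485)(+0.71) / ((8.314)(303)) = 54.387.
log₁₀ K = 54.387 / ln 10 = 23.6.

23.6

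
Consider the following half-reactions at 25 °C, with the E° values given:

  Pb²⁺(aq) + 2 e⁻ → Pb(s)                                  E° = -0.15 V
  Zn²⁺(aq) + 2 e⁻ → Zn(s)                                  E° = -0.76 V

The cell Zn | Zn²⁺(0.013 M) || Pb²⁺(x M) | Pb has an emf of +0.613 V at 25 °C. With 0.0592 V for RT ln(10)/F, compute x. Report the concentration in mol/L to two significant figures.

0.016 M

Pb²⁺/Pb is the cathode, Zn²⁺/Zn the anode: E°cell = +0.61 V, n = 2.
Overall reaction: Pb²⁺(aq) + Zn(s) → Pb(s) + Zn²⁺(aq); Q = [Zn²⁺]^1/[Pb²⁺]^1.
From E = E° − (0.0592/n) log Q: log Q = (E° − E)·n/0.0592 = (+0.61 − (+0.613))·2/0.0592 = -0.1014.
So 1·log[Pb²⁺] = 1·log(0.013) − log Q = -1.8861 − (-0.1014) = -1.7847; [Pb²⁺] = 10^(-1.7847) ≈ 0.016 M.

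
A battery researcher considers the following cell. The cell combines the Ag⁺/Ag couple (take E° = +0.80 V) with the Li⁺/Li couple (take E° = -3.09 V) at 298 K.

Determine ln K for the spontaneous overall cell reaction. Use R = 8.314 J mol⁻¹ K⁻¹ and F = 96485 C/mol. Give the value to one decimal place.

Cathode: Ag⁺/Ag; anode: Li⁺/Li. E°cell = (+0.80) − (-3.09) = +3.89 V, with n = 1.
ΔG° = −nFE° = −RT ln K, so ln K = nFE°/(RT) = (1)(96485)(+3.89) / ((8.314)(298)) = 151.490.

151.5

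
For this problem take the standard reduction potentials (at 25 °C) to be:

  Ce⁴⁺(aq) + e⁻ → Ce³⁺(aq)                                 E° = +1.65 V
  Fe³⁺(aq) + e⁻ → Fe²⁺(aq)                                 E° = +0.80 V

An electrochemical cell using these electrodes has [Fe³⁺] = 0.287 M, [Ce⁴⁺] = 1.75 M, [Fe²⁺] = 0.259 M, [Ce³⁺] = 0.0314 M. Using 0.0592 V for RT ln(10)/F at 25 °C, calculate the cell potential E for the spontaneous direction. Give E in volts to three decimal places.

Ce⁴⁺/Ce³⁺ is the cathode (higher E°), Fe³⁺/Fe²⁺ the anode: E°cell = +1.65 − (+0.80) = +0.85 V, n = 1.
Overall: Ce⁴⁺(aq) + Fe²⁺(aq) → Ce³⁺(aq) + Fe³⁺(aq)
Q = [Ce³⁺]·[Fe³⁺] / ([Ce⁴⁺]·[Fe²⁺]); log Q = -1.702.
E = E° − (0.0592/n) log Q = +0.85 − (0.0592/1)(-1.702) = +0.951 V.

+0.951 V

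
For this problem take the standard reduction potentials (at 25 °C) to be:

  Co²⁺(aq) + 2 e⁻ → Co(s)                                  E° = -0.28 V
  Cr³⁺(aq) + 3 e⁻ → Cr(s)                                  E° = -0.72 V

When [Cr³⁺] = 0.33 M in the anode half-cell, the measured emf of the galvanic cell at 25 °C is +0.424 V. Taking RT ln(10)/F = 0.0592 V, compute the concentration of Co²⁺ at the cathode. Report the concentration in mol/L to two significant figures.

Co²⁺/Co is the cathode, Cr³⁺/Cr the anode: E°cell = +0.44 V, n = 6.
Overall reaction: 3 Co²⁺(aq) + 2 Cr(s) → 3 Co(s) + 2 Cr³⁺(aq); Q = [Cr³⁺]^2/[Co²⁺]^3.
From E = E° − (0.0592/n) log Q: log Q = (E° − E)·n/0.0592 = (+0.44 − (+0.424))·6/0.0592 = 1.6216.
So 3·log[Co²⁺] = 2·log(0.33) − log Q = -0.9630 − (1.6216) = -2.5846; log[Co²⁺] = -2.5846 / 3 = -0.8615; [Co²⁺] = 10^(-0.8615) ≈ 0.14 M.

0.14 M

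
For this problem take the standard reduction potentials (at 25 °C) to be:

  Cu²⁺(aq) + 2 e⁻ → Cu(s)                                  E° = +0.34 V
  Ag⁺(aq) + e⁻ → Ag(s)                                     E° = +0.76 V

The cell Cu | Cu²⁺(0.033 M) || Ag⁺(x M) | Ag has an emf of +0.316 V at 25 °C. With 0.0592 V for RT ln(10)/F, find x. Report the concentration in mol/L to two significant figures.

Ag⁺/Ag is the cathode, Cu²⁺/Cu the anode: E°cell = +0.42 V, n = 2.
Overall reaction: 2 Ag⁺(aq) + Cu(s) → 2 Ag(s) + Cu²⁺(aq); Q = [Cu²⁺]^1/[Ag⁺]^2.
From E = E° − (0.0592/n) log Q: log Q = (E° − E)·n/0.0592 = (+0.42 − (+0.316))·2/0.0592 = 3.5135.
So 2·log[Ag⁺] = 1·log(0.033) − log Q = -1.4815 − (3.5135) = -4.9950; log[Ag⁺] = -4.9950 / 2 = -2.4975; [Ag⁺] = 10^(-2.4975) ≈ 0.0032 M.

0.0032 M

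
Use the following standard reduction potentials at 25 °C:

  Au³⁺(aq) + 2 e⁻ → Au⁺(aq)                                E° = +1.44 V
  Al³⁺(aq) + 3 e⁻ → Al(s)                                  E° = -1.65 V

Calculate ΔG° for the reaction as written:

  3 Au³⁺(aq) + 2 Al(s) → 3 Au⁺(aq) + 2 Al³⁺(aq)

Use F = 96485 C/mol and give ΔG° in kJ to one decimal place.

As written, Au³⁺/Au⁺ is reduced (cathode) and Al³⁺/Al is oxidised (anode), so E°cell = (+1.44) − (-1.65) = +3.09 V.
Balancing electrons gives n = 6.
ΔG° = −nFE° = −(6)(96485)(+3.09) = -1,788,832 J = -1788.8 kJ.

-1788.8 kJ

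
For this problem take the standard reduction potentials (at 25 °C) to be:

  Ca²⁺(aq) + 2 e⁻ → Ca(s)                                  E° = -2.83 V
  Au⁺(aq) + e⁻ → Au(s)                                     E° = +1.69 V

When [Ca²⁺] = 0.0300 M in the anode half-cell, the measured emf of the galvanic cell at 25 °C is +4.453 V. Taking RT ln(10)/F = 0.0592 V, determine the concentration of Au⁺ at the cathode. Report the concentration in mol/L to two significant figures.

Au⁺/Au is the cathode, Ca²⁺/Ca the anode: E°cell = +4.52 V, n = 2.
Overall reaction: 2 Au⁺(aq) + Ca(s) → 2 Au(s) + Ca²⁺(aq); Q = [Ca²⁺]^1/[Au⁺]^2.
From E = E° − (0.0592/n) log Q: log Q = (E° − E)·n/0.0592 = (+4.52 − (+4.453))·2/0.0592 = 2.2635.
So 2·log[Au⁺] = 1·log(0.03) − log Q = -1.5229 − (2.2635) = -3.7864; log[Au⁺] = -3.7864 / 2 = -1.8932; [Au⁺] = 10^(-1.8932) ≈ 0.013 M.

0.013 M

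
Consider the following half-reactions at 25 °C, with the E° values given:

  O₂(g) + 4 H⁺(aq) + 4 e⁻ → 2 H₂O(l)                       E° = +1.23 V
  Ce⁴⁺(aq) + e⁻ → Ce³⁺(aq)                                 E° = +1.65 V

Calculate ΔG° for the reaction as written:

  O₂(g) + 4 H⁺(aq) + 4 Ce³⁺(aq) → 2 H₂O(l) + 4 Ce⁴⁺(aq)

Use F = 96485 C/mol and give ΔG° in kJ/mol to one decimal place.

+162.1 kJ/mol

As written, O₂/H₂O is reduced (cathode) and Ce⁴⁺/Ce³⁺ is oxidised (anode), so E°cell = (+1.23) − (+1.65) = -0.42 V.
Balancing electrons gives n = 4.
ΔG° = −nFE° = −(4)(96485)(-0.42) = 162,095 J = +162.1 kJ/mol.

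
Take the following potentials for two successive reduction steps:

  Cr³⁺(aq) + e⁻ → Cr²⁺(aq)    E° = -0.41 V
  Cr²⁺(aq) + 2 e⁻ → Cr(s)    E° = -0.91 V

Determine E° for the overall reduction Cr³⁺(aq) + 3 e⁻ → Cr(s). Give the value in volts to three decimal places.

-0.743 V

Adding the free-energy changes (−nFE°) of the two steps gives −n₃FE°₃ = −n₁FE°₁ − n₂FE°₂.
E°₃ = (1×-0.41 + 2×-0.91) / 3 = (-2.230) / 3 = -0.743 V.
E° values themselves are not directly additive — weighting by electron count is essential.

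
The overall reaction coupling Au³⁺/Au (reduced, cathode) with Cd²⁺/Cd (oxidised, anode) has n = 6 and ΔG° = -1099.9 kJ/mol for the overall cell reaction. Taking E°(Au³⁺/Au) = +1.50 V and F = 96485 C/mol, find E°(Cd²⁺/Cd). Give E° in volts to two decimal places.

-0.40 V

E°cell = −ΔG°/(nF) = −(-1099.9×10³)/((6)(96485)) = +1.900 V.
Since Au³⁺/Au is the cathode and Cd²⁺/Cd the anode, E°cell = E°(Au³⁺/Au) − E°(Cd²⁺/Cd).
So E°(Cd²⁺/Cd) = E°(Au³⁺/Au) − E°cell = (+1.50) − (+1.900) = -0.40 V.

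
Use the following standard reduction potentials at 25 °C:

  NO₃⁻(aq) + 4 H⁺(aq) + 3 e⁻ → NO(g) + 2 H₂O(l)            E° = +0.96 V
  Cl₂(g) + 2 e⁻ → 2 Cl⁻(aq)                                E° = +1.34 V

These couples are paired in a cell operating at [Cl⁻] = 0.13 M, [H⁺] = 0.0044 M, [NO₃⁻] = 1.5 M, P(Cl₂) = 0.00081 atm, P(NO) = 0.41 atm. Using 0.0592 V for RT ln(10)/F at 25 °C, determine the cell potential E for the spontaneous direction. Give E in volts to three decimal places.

Cl₂/Cl⁻ is the cathode (higher E°), NO₃⁻/NO the anode: E°cell = +1.34 − (+0.96) = +0.38 V, n = 6.
Overall: 3 Cl₂(g) + 2 NO(g) + 4 H₂O(l) → 6 Cl⁻(aq) + 2 NO₃⁻(aq) + 8 H⁺(aq)
Q = [Cl⁻]^6·[NO₃⁻]^2·[H⁺]^8 / (P(Cl₂)^3·P(NO)^2); log Q = -13.768.
E = E° − (0.0592/n) log Q = +0.38 − (0.0592/6)(-13.768) = +0.516 V.

+0.516 V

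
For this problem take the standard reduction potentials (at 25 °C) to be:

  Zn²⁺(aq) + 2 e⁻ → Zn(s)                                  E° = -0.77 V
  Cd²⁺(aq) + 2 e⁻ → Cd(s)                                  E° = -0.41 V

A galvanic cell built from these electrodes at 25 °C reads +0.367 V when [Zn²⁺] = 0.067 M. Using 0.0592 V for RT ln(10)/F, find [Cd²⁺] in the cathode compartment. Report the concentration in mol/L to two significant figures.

Cd²⁺/Cd is the cathode, Zn²⁺/Zn the anode: E°cell = +0.36 V, n = 2.
Overall reaction: Cd²⁺(aq) + Zn(s) → Cd(s) + Zn²⁺(aq); Q = [Zn²⁺]^1/[Cd²⁺]^1.
From E = E° − (0.0592/n) log Q: log Q = (E° − E)·n/0.0592 = (+0.36 − (+0.367))·2/0.0592 = -0.2365.
So 1·log[Cd²⁺] = 1·log(0.067) − log Q = -1.1739 − (-0.2365) = -0.9374; [Cd²⁺] = 10^(-0.9374) ≈ 0.12 M.

0.12 M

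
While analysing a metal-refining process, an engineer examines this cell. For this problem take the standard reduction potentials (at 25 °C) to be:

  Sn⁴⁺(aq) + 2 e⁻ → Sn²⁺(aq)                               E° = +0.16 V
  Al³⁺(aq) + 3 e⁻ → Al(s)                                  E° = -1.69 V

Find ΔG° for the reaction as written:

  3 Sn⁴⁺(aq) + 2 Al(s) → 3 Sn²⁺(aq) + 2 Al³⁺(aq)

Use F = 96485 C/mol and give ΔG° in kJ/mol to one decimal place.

-1071.0 kJ/mol

As written, Sn⁴⁺/Sn²⁺ is reduced (cathode) and Al³⁺/Al is oxidised (anode), so E°cell = (+0.16) − (-1.69) = +1.85 V.
Balancing electrons gives n = 6.
ΔG° = −nFE° = −(6)(96485)(+1.85) = -1,070,984 J = -1071.0 kJ/mol.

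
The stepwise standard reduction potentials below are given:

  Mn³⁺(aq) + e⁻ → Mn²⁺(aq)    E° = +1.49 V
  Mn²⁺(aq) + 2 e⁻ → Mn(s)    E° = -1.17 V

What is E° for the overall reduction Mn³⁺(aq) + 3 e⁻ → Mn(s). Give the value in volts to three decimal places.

Adding the free-energy changes (−nFE°) of the two steps gives −n₃FE°₃ = −n₁FE°₁ − n₂FE°₂.
E°₃ = (1×+1.49 + 2×-1.17) / 3 = (-0.850) / 3 = -0.283 V.
E° values themselves are not directly additive — weighting by electron count is essential.

-0.283 V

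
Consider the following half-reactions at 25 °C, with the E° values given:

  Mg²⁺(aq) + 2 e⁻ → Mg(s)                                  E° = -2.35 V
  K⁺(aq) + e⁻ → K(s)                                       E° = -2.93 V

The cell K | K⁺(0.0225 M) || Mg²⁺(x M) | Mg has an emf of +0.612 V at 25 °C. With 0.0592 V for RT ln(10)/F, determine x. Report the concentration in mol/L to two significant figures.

0.0061 M

Mg²⁺/Mg is the cathode, K⁺/K the anode: E°cell = +0.58 V, n = 2.
Overall reaction: Mg²⁺(aq) + 2 K(s) → Mg(s) + 2 K⁺(aq); Q = [K⁺]^2/[Mg²⁺]^1.
From E = E° − (0.0592/n) log Q: log Q = (E° − E)·n/0.0592 = (+0.58 − (+0.612))·2/0.0592 = -1.0811.
So 1·log[Mg²⁺] = 2·log(0.0225) − log Q = -3.2956 − (-1.0811) = -2.2145; [Mg²⁺] = 10^(-2.2145) ≈ 0.0061 M.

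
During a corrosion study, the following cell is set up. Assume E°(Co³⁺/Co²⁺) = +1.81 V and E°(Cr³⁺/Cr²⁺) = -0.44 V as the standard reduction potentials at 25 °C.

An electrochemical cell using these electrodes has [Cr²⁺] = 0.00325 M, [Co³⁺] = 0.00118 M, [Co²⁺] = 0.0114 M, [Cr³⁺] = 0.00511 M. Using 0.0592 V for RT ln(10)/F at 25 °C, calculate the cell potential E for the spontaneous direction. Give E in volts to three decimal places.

+2.180 V

Co³⁺/Co²⁺ is the cathode (higher E°), Cr³⁺/Cr²⁺ the anode: E°cell = +1.81 − (-0.44) = +2.25 V, n = 1.
Overall: Co³⁺(aq) + Cr²⁺(aq) → Co²⁺(aq) + Cr³⁺(aq)
Q = [Co²⁺]·[Cr³⁺] / ([Co³⁺]·[Cr²⁺]); log Q = 1.182.
E = E° − (0.0592/n) log Q = +2.25 − (0.0592/1)(1.182) = +2.180 V.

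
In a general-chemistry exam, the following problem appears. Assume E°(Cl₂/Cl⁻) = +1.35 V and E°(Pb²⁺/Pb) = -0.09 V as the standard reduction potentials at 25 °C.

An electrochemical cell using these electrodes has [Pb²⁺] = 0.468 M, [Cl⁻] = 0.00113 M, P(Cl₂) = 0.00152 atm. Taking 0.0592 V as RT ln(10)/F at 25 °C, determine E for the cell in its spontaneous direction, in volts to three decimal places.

Cl₂/Cl⁻ is the cathode (higher E°), Pb²⁺/Pb the anode: E°cell = +1.35 − (-0.09) = +1.44 V, n = 2.
Overall: Cl₂(g) + Pb(s) → 2 Cl⁻(aq) + Pb²⁺(aq)
Q = [Cl⁻]^2·[Pb²⁺] / (P(Cl₂)); log Q = -3.405.
E = E° − (0.0592/n) log Q = +1.44 − (0.0592/2)(-3.405) = +1.541 V.

+1.541 V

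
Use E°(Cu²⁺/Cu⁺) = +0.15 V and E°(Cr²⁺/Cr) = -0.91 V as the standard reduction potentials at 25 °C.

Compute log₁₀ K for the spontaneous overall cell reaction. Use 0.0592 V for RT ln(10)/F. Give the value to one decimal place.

35.8

Cathode: Cu²⁺/Cu⁺; anode: Cr²⁺/Cr. E°cell = +1.06 V, n = 2.
log K = nE°cell / 0.0592 = (2)(+1.06) / 0.0592 = 35.8.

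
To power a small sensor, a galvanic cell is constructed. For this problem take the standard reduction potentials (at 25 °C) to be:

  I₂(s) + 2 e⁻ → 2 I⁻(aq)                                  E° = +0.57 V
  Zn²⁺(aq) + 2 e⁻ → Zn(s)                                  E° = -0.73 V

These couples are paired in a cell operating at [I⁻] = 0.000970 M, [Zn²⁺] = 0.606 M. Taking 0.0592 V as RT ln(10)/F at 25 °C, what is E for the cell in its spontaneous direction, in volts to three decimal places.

+1.485 V

I₂/I⁻ is the cathode (higher E°), Zn²⁺/Zn the anode: E°cell = +0.57 − (-0.73) = +1.30 V, n = 2.
Overall: I₂(s) + Zn(s) → 2 I⁻(aq) + Zn²⁺(aq)
Q = [I⁻]^2·[Zn²⁺]; log Q = -6.244.
E = E° − (0.0592/n) log Q = +1.30 − (0.0592/2)(-6.244) = +1.485 V.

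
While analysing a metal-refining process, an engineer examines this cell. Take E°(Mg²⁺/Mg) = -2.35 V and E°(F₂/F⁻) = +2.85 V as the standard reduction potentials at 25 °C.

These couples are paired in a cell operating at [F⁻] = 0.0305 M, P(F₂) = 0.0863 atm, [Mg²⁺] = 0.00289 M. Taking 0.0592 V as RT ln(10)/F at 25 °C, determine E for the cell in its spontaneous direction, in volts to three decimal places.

F₂/F⁻ is the cathode (higher E°), Mg²⁺/Mg the anode: E°cell = +2.85 − (-2.35) = +5.20 V, n = 2.
Overall: F₂(g) + Mg(s) → 2 F⁻(aq) + Mg²⁺(aq)
Q = [F⁻]^2·[Mg²⁺] / (P(F₂)); log Q = -4.507.
E = E° − (0.0592/n) log Q = +5.20 − (0.0592/2)(-4.507) = +5.333 V.

+5.333 V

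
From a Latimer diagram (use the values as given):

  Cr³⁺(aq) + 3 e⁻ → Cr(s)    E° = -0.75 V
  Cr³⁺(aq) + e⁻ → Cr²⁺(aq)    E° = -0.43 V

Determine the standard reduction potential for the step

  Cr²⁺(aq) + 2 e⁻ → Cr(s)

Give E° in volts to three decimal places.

-0.910 V

Sequential free energies add, so n₃E°₃ = n₁E°₁ + n₂E°₂.
With n₃ = 3, and the known step contributing 1×(-0.43) V, the unknown satisfies 2·E° = 3×(-0.75) − 1×(-0.43) = -1.820.
E° = -1.820 / 2 = -0.910 V.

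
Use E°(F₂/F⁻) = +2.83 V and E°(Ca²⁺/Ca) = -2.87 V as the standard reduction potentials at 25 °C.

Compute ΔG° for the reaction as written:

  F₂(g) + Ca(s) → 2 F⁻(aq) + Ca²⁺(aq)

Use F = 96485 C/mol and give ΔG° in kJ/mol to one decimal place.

-1099.9 kJ/mol

As written, F₂/F⁻ is reduced (cathode) and Ca²⁺/Ca is oxidised (anode), so E°cell = (+2.83) − (-2.87) = +5.70 V.
Balancing electrons gives n = 2.
ΔG° = −nFE° = −(2)(96485)(+5.70) = -1,099,929 J = -1099.9 kJ/mol.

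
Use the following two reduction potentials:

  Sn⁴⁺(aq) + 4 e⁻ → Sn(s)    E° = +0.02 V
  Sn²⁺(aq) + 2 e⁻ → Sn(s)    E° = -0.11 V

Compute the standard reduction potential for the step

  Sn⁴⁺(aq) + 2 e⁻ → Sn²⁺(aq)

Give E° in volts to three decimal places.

Sequential free energies add, so n₃E°₃ = n₁E°₁ + n₂E°₂.
With n₃ = 4, and the known step contributing 2×(-0.11) V, the unknown satisfies 2·E° = 4×(+0.02) − 2×(-0.11) = +0.300.
E° = +0.300 / 2 = +0.150 V.

+0.150 V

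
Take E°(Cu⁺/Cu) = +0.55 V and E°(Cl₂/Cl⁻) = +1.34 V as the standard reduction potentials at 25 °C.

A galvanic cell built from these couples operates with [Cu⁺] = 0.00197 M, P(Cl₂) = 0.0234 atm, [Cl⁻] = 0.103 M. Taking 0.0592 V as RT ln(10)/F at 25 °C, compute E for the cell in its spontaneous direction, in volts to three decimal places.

Cl₂/Cl⁻ is the cathode (higher E°), Cu⁺/Cu the anode: E°cell = +1.34 − (+0.55) = +0.79 V, n = 2.
Overall: Cl₂(g) + 2 Cu(s) → 2 Cl⁻(aq) + 2 Cu⁺(aq)
Q = [Cl⁻]^2·[Cu⁺]^2 / (P(Cl₂)); log Q = -5.755.
E = E° − (0.0592/n) log Q = +0.79 − (0.0592/2)(-5.755) = +0.960 V.

+0.960 V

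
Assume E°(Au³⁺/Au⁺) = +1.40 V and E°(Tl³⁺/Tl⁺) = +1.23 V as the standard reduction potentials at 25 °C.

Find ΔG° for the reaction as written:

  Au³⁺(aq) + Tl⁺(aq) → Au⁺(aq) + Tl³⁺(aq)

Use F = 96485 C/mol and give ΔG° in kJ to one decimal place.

-32.8 kJ

As written, Au³⁺/Au⁺ is reduced (cathode) and Tl³⁺/Tl⁺ is oxidised (anode), so E°cell = (+1.40) − (+1.23) = +0.17 V.
Balancing electrons gives n = 2.
ΔG° = −nFE° = −(2)(96485)(+0.17) = -32,805 J = -32.8 kJ.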